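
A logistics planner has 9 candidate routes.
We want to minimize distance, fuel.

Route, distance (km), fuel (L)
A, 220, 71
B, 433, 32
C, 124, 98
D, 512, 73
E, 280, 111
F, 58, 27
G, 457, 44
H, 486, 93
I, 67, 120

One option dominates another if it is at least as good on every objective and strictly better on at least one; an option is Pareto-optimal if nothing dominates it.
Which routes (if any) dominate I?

F

F: distance 58≤67, fuel 27≤120 — dominates I.
Others (A, B, C, D, E, G, H) are each worse than I on at least one objective.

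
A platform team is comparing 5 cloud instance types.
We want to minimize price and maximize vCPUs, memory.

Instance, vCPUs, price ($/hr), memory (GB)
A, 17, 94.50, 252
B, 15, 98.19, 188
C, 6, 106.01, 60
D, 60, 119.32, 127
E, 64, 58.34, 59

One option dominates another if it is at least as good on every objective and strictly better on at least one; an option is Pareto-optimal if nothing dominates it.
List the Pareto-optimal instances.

A, D, E

A: not dominated (best memory).
B: dominated by A (vCPUs 17≥15, price 94.50≤98.19, memory 252≥188).
C: dominated by A (vCPUs 17≥6, price 94.50≤106.01, memory 252≥60).
D: not dominated.
E: not dominated (best vCPUs).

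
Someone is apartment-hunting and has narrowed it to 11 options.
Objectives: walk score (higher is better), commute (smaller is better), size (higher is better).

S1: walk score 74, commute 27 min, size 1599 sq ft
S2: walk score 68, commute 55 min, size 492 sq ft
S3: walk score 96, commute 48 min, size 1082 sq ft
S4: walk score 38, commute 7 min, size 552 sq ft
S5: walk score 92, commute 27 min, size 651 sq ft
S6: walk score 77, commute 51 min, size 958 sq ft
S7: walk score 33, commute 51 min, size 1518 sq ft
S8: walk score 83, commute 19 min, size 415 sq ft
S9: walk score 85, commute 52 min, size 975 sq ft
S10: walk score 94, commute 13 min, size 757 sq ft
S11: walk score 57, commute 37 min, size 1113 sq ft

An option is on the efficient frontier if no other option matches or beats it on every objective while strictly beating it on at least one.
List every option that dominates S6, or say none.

S3

S3: walk score 96≥77, commute 48≤51, size 1082≥958 — dominates S6.
Others (S1, S2, S4, S5, S7, S8, S9, S10, S11) are each worse than S6 on at least one objective.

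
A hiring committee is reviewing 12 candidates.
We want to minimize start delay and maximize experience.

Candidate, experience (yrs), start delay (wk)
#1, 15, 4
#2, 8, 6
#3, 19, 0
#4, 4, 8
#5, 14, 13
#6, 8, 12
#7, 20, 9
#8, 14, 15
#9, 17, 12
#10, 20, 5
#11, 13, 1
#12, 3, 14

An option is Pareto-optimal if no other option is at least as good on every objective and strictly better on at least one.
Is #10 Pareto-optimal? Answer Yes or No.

#1: worse on experience (15 vs 20).
#2: worse on experience (8 vs 20).
#3: worse on experience (19 vs 20).
#4: worse on experience (4 vs 20).
#5: worse on experience (14 vs 20).
#6: worse on experience (8 vs 20).
#7: worse on start delay (9 vs 5).
#8: worse on experience (14 vs 20).
#9: worse on experience (17 vs 20).
#11: worse on experience (13 vs 20).
#12: worse on experience (3 vs 20).
No option is at least as good as #10 on every objective and strictly better on one.

Yes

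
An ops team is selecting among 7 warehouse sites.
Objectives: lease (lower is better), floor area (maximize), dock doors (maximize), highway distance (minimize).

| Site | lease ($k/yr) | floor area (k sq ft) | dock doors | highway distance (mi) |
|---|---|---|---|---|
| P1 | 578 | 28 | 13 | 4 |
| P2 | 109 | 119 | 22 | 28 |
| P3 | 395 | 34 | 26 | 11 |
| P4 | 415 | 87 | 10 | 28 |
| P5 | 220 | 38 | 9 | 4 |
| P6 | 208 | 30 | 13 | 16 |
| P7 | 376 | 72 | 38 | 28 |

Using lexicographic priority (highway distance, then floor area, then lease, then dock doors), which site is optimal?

P5

First minimize highway distance: best is 4, kept {P1, P5}.
Then maximize floor area: best is 38, kept {P5}.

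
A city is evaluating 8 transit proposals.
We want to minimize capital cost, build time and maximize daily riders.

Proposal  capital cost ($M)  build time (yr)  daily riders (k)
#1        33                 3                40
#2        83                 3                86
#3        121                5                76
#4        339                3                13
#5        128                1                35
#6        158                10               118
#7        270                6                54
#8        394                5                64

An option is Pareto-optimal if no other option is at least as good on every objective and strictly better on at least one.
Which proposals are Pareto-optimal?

#1, #2, #5, #6

#1: not dominated (best capital cost).
#2: not dominated.
#3: dominated by #2 (capital cost 83≤121, build time 3≤5, daily riders 86≥76).
#4: dominated by #1 (capital cost 33≤339, build time 3≤3, daily riders 40≥13).
#5: not dominated (best build time).
#6: not dominated (best daily riders).
#7: dominated by #2 (capital cost 83≤270, build time 3≤6, daily riders 86≥54).
#8: dominated by #2 (capital cost 83≤394, build time 3≤5, daily riders 86≥64).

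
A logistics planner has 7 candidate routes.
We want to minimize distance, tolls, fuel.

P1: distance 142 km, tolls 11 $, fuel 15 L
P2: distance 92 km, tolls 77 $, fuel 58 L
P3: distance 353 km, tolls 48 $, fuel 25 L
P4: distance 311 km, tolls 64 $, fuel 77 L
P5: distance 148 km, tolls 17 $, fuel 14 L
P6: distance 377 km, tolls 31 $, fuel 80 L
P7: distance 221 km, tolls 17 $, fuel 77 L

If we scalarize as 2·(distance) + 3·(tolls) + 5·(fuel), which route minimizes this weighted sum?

P1: 2·142 + 3·11 + 5·15 = 392
P2: 2·92 + 3·77 + 5·58 = 705
P3: 2·353 + 3·48 + 5·25 = 975
P4: 2·311 + 3·64 + 5·77 = 1199
P5: 2·148 + 3·17 + 5·14 = 417
P6: 2·377 + 3·31 + 5·80 = 1247
P7: 2·221 + 3·17 + 5·77 = 878
Lowest: P1 at 392.

P1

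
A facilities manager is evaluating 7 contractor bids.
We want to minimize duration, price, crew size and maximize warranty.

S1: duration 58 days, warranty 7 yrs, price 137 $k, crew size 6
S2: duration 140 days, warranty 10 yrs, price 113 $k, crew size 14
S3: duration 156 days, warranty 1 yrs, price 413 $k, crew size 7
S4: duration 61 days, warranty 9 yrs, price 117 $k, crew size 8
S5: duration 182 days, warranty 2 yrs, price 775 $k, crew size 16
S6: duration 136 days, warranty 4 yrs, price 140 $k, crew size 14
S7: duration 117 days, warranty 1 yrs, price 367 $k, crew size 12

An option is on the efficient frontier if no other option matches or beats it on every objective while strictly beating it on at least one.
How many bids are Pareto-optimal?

3

S1: not dominated (best duration).
S2: not dominated (best warranty).
S3: dominated by S1 (duration 58≤156, warranty 7≥1, price 137≤413, crew size 6≤7).
S4: not dominated.
S5: dominated by S1 (duration 58≤182, warranty 7≥2, price 137≤775, crew size 6≤16).
S6: dominated by S1 (duration 58≤136, warranty 7≥4, price 137≤140, crew size 6≤14).
S7: dominated by S1 (duration 58≤117, warranty 7≥1, price 137≤367, crew size 6≤12).
Pareto-optimal: S1, S2, S4 → 3.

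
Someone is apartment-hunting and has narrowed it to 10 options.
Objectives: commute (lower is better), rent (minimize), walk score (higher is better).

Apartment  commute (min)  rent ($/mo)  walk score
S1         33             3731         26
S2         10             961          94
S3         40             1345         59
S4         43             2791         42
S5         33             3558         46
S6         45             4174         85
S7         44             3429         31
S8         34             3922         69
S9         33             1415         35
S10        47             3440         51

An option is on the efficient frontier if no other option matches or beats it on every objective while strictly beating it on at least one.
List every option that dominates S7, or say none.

S2, S3, S4, S9

S2: commute 10≤44, rent 961≤3429, walk score 94≥31 — dominates S7.
S3: commute 40≤44, rent 1345≤3429, walk score 59≥31 — dominates S7.
S4: commute 43≤44, rent 2791≤3429, walk score 42≥31 — dominates S7.
S9: commute 33≤44, rent 1415≤3429, walk score 35≥31 — dominates S7.
Others (S1, S5, S6, S8, S10) are each worse than S7 on at least one objective.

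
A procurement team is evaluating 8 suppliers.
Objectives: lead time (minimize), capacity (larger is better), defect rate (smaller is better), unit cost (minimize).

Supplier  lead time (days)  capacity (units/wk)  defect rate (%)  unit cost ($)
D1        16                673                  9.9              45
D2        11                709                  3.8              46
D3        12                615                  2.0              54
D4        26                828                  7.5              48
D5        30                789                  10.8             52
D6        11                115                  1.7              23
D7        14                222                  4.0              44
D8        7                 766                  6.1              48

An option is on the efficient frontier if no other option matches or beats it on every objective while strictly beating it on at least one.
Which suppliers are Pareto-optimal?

D1, D2, D3, D4, D6, D7, D8

D1: not dominated.
D2: not dominated.
D3: not dominated.
D4: not dominated (best capacity).
D5: dominated by D4 (lead time 26≤30, capacity 828≥789, defect rate 7.5≤10.8, unit cost 48≤52).
D6: not dominated (best defect rate).
D7: not dominated.
D8: not dominated (best lead time).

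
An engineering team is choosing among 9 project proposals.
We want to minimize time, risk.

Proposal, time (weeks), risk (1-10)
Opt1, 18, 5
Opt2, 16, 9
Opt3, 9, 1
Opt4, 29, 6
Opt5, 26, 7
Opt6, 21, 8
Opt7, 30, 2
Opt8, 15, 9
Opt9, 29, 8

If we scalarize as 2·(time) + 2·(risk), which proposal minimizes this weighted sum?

Opt3

Opt1: 2·18 + 2·5 = 46
Opt2: 2·16 + 2·9 = 50
Opt3: 2·9 + 2·1 = 20
Opt4: 2·29 + 2·6 = 70
Opt5: 2·26 + 2·7 = 66
Opt6: 2·21 + 2·8 = 58
Opt7: 2·30 + 2·2 = 64
Opt8: 2·15 + 2·9 = 48
Opt9: 2·29 + 2·8 = 74
Lowest: Opt3 at 20.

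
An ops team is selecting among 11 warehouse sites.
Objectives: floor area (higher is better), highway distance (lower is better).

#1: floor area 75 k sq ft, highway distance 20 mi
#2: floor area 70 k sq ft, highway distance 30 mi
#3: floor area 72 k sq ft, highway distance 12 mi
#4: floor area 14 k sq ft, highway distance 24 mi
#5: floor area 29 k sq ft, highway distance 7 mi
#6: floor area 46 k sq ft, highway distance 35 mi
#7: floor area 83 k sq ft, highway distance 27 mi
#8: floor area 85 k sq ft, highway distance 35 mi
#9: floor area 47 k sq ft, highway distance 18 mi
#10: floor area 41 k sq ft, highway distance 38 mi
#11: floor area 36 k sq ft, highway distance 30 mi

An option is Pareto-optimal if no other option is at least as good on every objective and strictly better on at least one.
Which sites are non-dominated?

#1: not dominated.
#2: dominated by #1 (floor area 75≥70, highway distance 20≤30).
#3: not dominated.
#4: dominated by #1 (floor area 75≥14, highway distance 20≤24).
#5: not dominated (best highway distance).
#6: dominated by #1 (floor area 75≥46, highway distance 20≤35).
#7: not dominated.
#8: not dominated (best floor area).
#9: dominated by #3 (floor area 72≥47, highway distance 12≤18).
#10: dominated by #1 (floor area 75≥41, highway distance 20≤38).
#11: dominated by #1 (floor area 75≥36, highway distance 20≤30).

#1, #3, #5, #7, #8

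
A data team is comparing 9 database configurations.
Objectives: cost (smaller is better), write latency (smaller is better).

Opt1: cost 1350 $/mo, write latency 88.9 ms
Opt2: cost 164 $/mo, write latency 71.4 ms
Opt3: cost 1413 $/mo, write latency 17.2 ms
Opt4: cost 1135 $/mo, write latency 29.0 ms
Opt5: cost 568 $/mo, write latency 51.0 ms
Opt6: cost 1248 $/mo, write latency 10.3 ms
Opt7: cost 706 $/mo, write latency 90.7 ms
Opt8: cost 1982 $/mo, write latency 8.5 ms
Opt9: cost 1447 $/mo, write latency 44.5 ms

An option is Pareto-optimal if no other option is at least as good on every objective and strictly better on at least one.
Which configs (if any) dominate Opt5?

Opt1: worse on cost (1350 vs 568).
Opt2: worse on write latency (71.4 vs 51.0).
Opt3: worse on cost (1413 vs 568).
Opt4: worse on cost (1135 vs 568).
Opt6: worse on cost (1248 vs 568).
Opt7: worse on cost (706 vs 568).
Opt8: worse on cost (1982 vs 568).
Opt9: worse on cost (1447 vs 568).
No option dominates Opt5.

none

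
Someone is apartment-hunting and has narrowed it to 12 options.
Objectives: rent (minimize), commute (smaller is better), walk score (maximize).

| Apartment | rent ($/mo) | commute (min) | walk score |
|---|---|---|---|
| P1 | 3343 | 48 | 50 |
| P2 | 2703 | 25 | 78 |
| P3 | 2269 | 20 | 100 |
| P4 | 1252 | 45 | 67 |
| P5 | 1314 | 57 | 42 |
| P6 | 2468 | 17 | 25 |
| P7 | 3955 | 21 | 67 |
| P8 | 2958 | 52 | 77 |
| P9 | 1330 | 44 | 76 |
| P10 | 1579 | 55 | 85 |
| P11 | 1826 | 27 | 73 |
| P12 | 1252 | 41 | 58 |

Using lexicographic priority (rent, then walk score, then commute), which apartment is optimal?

First minimize rent: best is 1252, kept {P4, P12}.
Then maximize walk score: best is 67, kept {P4}.

P4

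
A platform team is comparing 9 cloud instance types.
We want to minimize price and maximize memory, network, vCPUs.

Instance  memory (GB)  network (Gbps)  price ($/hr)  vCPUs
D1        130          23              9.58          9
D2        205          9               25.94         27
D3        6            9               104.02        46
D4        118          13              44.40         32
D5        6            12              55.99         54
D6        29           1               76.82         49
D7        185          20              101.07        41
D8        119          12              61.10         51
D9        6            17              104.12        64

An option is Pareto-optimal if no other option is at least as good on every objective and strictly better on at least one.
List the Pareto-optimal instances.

D1, D2, D4, D5, D7, D8, D9

D1: not dominated (best network).
D2: not dominated (best memory).
D3: dominated by D5 (memory 6≥6, network 12≥9, price 55.99≤104.02, vCPUs 54≥46).
D4: not dominated.
D5: not dominated.
D6: dominated by D8 (memory 119≥29, network 12≥1, price 61.10≤76.82, vCPUs 51≥49).
D7: not dominated.
D8: not dominated.
D9: not dominated (best vCPUs).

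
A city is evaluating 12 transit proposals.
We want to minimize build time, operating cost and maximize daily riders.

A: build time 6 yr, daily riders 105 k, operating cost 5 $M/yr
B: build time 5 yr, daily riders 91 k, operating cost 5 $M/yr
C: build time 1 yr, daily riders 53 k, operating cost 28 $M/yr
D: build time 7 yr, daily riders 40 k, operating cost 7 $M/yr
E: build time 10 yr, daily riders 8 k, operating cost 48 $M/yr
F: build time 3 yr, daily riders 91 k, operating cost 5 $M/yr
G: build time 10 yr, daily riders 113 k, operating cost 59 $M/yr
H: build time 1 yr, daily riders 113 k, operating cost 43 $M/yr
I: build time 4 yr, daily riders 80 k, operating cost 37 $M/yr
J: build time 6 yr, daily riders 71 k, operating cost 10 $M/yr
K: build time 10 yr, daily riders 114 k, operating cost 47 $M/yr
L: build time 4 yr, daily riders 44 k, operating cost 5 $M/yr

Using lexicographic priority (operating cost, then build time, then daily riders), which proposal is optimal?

First minimize operating cost: best is 5, kept {A, B, F, L}.
Then minimize build time: best is 3, kept {F}.

F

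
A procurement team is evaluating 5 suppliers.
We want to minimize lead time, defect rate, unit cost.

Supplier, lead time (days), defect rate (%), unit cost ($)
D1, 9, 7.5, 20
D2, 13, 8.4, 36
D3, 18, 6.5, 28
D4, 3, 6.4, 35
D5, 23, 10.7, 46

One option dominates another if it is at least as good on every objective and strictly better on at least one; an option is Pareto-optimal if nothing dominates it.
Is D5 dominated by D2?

D2 vs D5: lead time 13≤23, defect rate 8.4≤10.7, unit cost 36≤46 — D2 is at least as good on every objective with at least one strict improvement.

Yes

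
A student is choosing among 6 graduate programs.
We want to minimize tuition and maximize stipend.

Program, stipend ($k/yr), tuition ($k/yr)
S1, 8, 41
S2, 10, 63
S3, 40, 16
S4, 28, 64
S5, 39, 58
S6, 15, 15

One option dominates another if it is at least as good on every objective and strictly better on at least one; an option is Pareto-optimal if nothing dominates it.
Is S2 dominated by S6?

S6 vs S2: stipend 15≥10, tuition 15≤63 — S6 is at least as good on every objective with at least one strict improvement.

Yes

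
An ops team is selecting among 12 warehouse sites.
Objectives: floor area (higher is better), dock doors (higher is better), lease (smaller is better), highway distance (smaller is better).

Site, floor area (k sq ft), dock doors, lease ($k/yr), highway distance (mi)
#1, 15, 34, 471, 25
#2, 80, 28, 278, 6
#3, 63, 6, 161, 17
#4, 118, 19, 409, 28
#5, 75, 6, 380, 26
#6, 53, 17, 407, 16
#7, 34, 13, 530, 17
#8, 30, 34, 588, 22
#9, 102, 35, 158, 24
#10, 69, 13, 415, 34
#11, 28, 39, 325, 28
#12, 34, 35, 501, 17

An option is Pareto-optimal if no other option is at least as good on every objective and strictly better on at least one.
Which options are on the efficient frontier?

#2, #3, #4, #9, #11, #12

#1: dominated by #9 (floor area 102≥15, dock doors 35≥34, lease 158≤471, highway distance 24≤25).
#2: not dominated (best highway distance).
#3: not dominated.
#4: not dominated (best floor area).
#5: dominated by #2 (floor area 80≥75, dock doors 28≥6, lease 278≤380, highway distance 6≤26).
#6: dominated by #2 (floor area 80≥53, dock doors 28≥17, lease 278≤407, highway distance 6≤16).
#7: dominated by #2 (floor area 80≥34, dock doors 28≥13, lease 278≤530, highway distance 6≤17).
#8: dominated by #12 (floor area 34≥30, dock doors 35≥34, lease 501≤588, highway distance 17≤22).
#9: not dominated (best lease).
#10: dominated by #2 (floor area 80≥69, dock doors 28≥13, lease 278≤415, highway distance 6≤34).
#11: not dominated (best dock doors).
#12: not dominated.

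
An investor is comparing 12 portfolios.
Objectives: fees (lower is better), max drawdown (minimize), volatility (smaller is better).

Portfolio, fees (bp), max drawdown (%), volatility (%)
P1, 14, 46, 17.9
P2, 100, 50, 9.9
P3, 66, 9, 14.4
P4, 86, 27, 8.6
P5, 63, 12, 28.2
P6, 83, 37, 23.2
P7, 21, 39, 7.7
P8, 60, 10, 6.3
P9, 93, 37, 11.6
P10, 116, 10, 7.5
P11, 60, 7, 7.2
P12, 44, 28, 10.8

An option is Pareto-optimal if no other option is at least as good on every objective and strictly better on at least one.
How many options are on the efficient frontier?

P1: not dominated (best fees).
P2: dominated by P4 (fees 86≤100, max drawdown 27≤50, volatility 8.6≤9.9).
P3: dominated by P11 (fees 60≤66, max drawdown 7≤9, volatility 7.2≤14.4).
P4: dominated by P8 (fees 60≤86, max drawdown 10≤27, volatility 6.3≤8.6).
P5: dominated by P8 (fees 60≤63, max drawdown 10≤12, volatility 6.3≤28.2).
P6: dominated by P3 (fees 66≤83, max drawdown 9≤37, volatility 14.4≤23.2).
P7: not dominated.
P8: not dominated (best volatility).
P9: dominated by P4 (fees 86≤93, max drawdown 27≤37, volatility 8.6≤11.6).
P10: dominated by P8 (fees 60≤116, max drawdown 10≤10, volatility 6.3≤7.5).
P11: not dominated (best max drawdown).
P12: not dominated.
Pareto-optimal: P1, P7, P8, P11, P12 → 5.

5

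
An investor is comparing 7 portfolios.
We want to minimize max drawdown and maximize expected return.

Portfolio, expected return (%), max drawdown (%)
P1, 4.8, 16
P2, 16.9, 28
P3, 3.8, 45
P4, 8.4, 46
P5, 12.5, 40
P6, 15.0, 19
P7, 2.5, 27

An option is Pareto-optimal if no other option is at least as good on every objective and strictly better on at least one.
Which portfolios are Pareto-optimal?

P1, P2, P6

P1: not dominated (best max drawdown).
P2: not dominated (best expected return).
P3: dominated by P1 (expected return 4.8≥3.8, max drawdown 16≤45).
P4: dominated by P2 (expected return 16.9≥8.4, max drawdown 28≤46).
P5: dominated by P2 (expected return 16.9≥12.5, max drawdown 28≤40).
P6: not dominated.
P7: dominated by P1 (expected return 4.8≥2.5, max drawdown 16≤27).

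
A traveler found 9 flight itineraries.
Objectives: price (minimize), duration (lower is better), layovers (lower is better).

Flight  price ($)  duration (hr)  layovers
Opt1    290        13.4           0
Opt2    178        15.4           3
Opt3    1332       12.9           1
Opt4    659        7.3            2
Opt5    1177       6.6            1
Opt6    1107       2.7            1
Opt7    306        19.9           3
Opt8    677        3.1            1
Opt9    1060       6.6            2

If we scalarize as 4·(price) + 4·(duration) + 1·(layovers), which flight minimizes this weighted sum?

Opt2

Opt1: 4·290 + 4·13.4 + 1·0 = 1213.6
Opt2: 4·178 + 4·15.4 + 1·3 = 776.6
Opt3: 4·1332 + 4·12.9 + 1·1 = 5380.6
Opt4: 4·659 + 4·7.3 + 1·2 = 2667.2
Opt5: 4·1177 + 4·6.6 + 1·1 = 4735.4
Opt6: 4·1107 + 4·2.7 + 1·1 = 4439.8
Opt7: 4·306 + 4·19.9 + 1·3 = 1306.6
Opt8: 4·677 + 4·3.1 + 1·1 = 2721.4
Opt9: 4·1060 + 4·6.6 + 1·2 = 4268.4
Lowest: Opt2 at 776.6.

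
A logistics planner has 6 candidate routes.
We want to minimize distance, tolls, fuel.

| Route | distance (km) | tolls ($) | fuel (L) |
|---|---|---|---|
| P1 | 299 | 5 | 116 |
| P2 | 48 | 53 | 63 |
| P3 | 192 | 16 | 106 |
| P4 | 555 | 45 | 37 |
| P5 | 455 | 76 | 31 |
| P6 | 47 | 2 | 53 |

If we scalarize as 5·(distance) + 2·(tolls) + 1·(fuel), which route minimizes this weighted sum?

P1: 5·299 + 2·5 + 1·116 = 1621
P2: 5·48 + 2·53 + 1·63 = 409
P3: 5·192 + 2·16 + 1·106 = 1098
P4: 5·555 + 2·45 + 1·37 = 2902
P5: 5·455 + 2·76 + 1·31 = 2458
P6: 5·47 + 2·2 + 1·53 = 292
Lowest: P6 at 292.

P6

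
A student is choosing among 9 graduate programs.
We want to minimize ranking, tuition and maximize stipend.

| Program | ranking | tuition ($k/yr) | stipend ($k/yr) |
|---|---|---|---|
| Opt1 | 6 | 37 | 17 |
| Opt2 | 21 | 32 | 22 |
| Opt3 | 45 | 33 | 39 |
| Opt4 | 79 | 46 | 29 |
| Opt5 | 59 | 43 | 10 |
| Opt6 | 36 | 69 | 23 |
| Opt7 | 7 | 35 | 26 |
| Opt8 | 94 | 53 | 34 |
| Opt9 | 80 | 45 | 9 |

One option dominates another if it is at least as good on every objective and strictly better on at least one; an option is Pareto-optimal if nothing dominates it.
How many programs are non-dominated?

4

Opt1: not dominated (best ranking).
Opt2: not dominated (best tuition).
Opt3: not dominated (best stipend).
Opt4: dominated by Opt3 (ranking 45≤79, tuition 33≤46, stipend 39≥29).
Opt5: dominated by Opt1 (ranking 6≤59, tuition 37≤43, stipend 17≥10).
Opt6: dominated by Opt7 (ranking 7≤36, tuition 35≤69, stipend 26≥23).
Opt7: not dominated.
Opt8: dominated by Opt3 (ranking 45≤94, tuition 33≤53, stipend 39≥34).
Opt9: dominated by Opt1 (ranking 6≤80, tuition 37≤45, stipend 17≥9).
Pareto-optimal: Opt1, Opt2, Opt3, Opt7 → 4.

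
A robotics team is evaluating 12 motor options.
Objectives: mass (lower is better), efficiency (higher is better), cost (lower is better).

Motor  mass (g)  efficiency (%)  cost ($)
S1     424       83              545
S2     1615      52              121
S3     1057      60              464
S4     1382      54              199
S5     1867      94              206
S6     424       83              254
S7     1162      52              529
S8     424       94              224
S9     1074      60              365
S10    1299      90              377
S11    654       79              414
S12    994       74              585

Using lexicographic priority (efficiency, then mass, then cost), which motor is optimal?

First maximize efficiency: best is 94, kept {S5, S8}.
Then minimize mass: best is 424, kept {S8}.

S8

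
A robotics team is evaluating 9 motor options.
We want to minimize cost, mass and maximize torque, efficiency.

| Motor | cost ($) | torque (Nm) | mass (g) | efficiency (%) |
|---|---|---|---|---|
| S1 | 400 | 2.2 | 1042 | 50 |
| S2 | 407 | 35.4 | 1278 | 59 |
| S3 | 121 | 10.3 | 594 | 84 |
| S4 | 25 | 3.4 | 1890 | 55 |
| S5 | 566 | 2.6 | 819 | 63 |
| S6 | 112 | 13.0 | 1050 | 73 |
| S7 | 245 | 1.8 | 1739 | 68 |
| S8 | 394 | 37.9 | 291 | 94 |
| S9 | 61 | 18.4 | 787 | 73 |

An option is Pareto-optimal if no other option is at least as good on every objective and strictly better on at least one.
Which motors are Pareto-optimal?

S1: dominated by S3 (cost 121≤400, torque 10.3≥2.2, mass 594≤1042, efficiency 84≥50).
S2: dominated by S8 (cost 394≤407, torque 37.9≥35.4, mass 291≤1278, efficiency 94≥59).
S3: not dominated.
S4: not dominated (best cost).
S5: dominated by S3 (cost 121≤566, torque 10.3≥2.6, mass 594≤819, efficiency 84≥63).
S6: dominated by S9 (cost 61≤112, torque 18.4≥13.0, mass 787≤1050, efficiency 73≥73).
S7: dominated by S3 (cost 121≤245, torque 10.3≥1.8, mass 594≤1739, efficiency 84≥68).
S8: not dominated (best torque).
S9: not dominated.

S3, S4, S8, S9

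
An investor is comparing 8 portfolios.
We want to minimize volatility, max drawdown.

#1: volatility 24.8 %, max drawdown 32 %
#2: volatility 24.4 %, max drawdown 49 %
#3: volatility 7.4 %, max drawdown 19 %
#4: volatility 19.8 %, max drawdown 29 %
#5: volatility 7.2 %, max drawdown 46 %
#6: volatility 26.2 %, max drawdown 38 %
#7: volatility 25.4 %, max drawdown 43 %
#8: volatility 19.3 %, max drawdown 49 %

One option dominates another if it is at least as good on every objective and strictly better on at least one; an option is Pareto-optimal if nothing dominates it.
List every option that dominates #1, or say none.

#3: volatility 7.4≤24.8, max drawdown 19≤32 — dominates #1.
#4: volatility 19.8≤24.8, max drawdown 29≤32 — dominates #1.
Others (#2, #5, #6, #7, #8) are each worse than #1 on at least one objective.

#3, #4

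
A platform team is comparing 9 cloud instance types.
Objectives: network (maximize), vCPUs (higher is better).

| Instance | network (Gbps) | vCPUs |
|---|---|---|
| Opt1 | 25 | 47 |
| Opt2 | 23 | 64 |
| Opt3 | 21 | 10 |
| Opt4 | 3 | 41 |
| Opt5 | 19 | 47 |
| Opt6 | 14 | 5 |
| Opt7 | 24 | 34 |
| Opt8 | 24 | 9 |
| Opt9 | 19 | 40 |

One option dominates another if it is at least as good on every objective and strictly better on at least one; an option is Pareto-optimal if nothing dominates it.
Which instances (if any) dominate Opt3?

Opt1: network 25≥21, vCPUs 47≥10 — dominates Opt3.
Opt2: network 23≥21, vCPUs 64≥10 — dominates Opt3.
Opt7: network 24≥21, vCPUs 34≥10 — dominates Opt3.
Others (Opt4, Opt5, Opt6, Opt8, Opt9) are each worse than Opt3 on at least one objective.

Opt1, Opt2, Opt7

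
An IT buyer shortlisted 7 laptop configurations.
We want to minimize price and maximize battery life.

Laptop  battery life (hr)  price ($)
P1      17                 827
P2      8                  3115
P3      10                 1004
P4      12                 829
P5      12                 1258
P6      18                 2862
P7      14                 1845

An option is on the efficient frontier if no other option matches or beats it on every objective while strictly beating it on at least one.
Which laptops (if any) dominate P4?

P1: battery life 17≥12, price 827≤829 — dominates P4.
Others (P2, P3, P5, P6, P7) are each worse than P4 on at least one objective.

P1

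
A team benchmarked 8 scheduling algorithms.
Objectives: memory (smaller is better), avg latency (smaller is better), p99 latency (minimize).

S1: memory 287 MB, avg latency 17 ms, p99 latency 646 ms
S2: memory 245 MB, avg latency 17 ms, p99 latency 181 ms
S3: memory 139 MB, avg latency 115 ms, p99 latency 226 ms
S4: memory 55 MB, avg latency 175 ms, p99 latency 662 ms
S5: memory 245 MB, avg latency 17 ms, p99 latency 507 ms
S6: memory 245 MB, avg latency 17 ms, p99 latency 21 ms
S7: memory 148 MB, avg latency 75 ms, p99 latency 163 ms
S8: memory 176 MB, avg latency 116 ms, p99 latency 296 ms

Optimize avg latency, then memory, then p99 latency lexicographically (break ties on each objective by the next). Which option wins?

First minimize avg latency: best is 17, kept {S1, S2, S5, S6}.
Then minimize memory: best is 245, kept {S2, S5, S6}.
Then minimize p99 latency: best is 21, kept {S6}.

S6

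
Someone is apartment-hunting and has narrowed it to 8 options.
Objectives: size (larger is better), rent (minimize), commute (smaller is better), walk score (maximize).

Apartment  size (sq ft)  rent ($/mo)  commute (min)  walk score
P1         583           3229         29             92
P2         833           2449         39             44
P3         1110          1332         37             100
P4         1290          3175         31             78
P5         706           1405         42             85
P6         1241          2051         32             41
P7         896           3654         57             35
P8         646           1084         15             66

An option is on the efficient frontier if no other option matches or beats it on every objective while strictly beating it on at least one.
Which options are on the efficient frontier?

P1: not dominated.
P2: dominated by P3 (size 1110≥833, rent 1332≤2449, commute 37≤39, walk score 100≥44).
P3: not dominated (best walk score).
P4: not dominated (best size).
P5: dominated by P3 (size 1110≥706, rent 1332≤1405, commute 37≤42, walk score 100≥85).
P6: not dominated.
P7: dominated by P3 (size 1110≥896, rent 1332≤3654, commute 37≤57, walk score 100≥35).
P8: not dominated (best rent).

P1, P3, P4, P6, P8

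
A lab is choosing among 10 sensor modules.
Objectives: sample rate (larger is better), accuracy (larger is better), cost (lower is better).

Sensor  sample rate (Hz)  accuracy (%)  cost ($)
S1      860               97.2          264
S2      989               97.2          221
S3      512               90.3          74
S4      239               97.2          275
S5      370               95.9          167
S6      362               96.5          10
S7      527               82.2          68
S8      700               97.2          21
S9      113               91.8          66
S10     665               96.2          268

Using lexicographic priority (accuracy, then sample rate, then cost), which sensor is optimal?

S2

First maximize accuracy: best is 97.2, kept {S1, S2, S4, S8}.
Then maximize sample rate: best is 989, kept {S2}.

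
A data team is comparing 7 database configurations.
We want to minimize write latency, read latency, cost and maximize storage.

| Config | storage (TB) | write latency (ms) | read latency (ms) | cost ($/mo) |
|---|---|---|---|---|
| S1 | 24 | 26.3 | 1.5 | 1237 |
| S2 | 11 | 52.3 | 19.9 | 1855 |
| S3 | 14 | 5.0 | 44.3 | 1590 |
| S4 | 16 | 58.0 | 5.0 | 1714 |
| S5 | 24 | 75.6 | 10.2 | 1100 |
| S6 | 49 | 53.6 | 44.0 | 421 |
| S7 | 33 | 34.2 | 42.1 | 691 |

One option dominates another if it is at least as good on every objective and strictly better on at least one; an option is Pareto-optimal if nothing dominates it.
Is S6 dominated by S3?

No

S3 vs S6: S3 is worse on storage (14 vs 49), so it does not dominate S6.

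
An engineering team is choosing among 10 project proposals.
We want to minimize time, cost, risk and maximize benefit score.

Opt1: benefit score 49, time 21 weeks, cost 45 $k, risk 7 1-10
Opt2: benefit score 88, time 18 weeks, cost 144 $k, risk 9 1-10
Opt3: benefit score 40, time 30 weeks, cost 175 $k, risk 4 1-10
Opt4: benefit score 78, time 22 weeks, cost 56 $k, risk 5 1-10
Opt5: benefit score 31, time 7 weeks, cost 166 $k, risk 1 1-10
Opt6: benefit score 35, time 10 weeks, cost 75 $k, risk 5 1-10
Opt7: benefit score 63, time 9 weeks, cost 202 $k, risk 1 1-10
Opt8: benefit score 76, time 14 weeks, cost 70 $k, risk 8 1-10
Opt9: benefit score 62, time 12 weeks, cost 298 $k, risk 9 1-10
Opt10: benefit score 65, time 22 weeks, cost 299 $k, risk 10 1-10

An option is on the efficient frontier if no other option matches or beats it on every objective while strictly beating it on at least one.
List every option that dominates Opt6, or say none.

Opt1: worse on time (21 vs 10).
Opt2: worse on time (18 vs 10).
Opt3: worse on time (30 vs 10).
Opt4: worse on time (22 vs 10).
Opt5: worse on benefit score (31 vs 35).
Opt7: worse on cost (202 vs 75).
Opt8: worse on time (14 vs 10).
Opt9: worse on time (12 vs 10).
Opt10: worse on time (22 vs 10).
No option dominates Opt6.

none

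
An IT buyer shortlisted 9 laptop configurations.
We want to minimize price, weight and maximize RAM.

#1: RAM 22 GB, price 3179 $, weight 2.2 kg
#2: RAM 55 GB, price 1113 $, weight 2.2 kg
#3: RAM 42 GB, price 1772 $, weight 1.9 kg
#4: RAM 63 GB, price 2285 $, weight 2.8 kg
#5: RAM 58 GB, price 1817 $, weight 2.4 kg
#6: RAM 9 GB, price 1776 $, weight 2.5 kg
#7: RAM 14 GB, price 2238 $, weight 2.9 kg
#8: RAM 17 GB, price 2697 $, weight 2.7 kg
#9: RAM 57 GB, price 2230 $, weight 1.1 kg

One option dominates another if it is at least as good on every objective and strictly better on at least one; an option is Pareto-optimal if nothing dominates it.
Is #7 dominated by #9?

Yes

#9 vs #7: RAM 57≥14, price 2230≤2238, weight 1.1≤2.9 — #9 is at least as good on every objective with at least one strict improvement.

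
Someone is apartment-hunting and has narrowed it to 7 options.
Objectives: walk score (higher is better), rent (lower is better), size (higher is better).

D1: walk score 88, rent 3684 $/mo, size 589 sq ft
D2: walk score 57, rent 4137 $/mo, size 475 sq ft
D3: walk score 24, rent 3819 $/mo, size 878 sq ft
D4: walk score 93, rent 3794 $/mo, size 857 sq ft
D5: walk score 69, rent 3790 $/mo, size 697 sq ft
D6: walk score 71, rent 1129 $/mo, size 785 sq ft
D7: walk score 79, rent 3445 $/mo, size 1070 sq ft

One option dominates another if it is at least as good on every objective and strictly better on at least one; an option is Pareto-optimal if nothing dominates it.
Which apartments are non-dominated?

D1, D4, D6, D7

D1: not dominated.
D2: dominated by D1 (walk score 88≥57, rent 3684≤4137, size 589≥475).
D3: dominated by D7 (walk score 79≥24, rent 3445≤3819, size 1070≥878).
D4: not dominated (best walk score).
D5: dominated by D6 (walk score 71≥69, rent 1129≤3790, size 785≥697).
D6: not dominated (best rent).
D7: not dominated (best size).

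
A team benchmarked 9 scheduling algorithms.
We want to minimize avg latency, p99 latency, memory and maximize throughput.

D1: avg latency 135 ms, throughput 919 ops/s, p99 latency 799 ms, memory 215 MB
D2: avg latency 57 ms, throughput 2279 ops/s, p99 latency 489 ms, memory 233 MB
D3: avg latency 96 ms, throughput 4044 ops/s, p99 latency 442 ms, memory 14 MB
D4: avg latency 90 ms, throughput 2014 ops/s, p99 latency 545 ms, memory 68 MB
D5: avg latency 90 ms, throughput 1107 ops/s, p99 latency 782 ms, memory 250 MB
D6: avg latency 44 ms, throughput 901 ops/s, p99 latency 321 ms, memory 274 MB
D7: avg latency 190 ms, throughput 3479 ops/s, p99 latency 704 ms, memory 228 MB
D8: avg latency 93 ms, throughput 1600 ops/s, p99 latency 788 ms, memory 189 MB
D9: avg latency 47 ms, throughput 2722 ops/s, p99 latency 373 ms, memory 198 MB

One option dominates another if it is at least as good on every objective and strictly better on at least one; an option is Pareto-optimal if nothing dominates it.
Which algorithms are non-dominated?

D3, D4, D6, D9

D1: dominated by D3 (avg latency 96≤135, throughput 4044≥919, p99 latency 442≤799, memory 14≤215).
D2: dominated by D9 (avg latency 47≤57, throughput 2722≥2279, p99 latency 373≤489, memory 198≤233).
D3: not dominated (best throughput).
D4: not dominated.
D5: dominated by D2 (avg latency 57≤90, throughput 2279≥1107, p99 latency 489≤782, memory 233≤250).
D6: not dominated (best avg latency).
D7: dominated by D3 (avg latency 96≤190, throughput 4044≥3479, p99 latency 442≤704, memory 14≤228).
D8: dominated by D4 (avg latency 90≤93, throughput 2014≥1600, p99 latency 545≤788, memory 68≤189).
D9: not dominated.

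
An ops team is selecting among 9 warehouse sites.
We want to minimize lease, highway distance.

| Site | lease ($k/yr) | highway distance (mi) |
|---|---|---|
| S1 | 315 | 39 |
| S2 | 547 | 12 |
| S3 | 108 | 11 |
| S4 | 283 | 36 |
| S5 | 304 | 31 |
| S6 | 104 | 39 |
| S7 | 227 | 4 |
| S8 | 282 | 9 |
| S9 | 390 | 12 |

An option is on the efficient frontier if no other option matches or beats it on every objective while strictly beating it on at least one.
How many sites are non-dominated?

S1: dominated by S3 (lease 108≤315, highway distance 11≤39).
S2: dominated by S3 (lease 108≤547, highway distance 11≤12).
S3: not dominated.
S4: dominated by S3 (lease 108≤283, highway distance 11≤36).
S5: dominated by S3 (lease 108≤304, highway distance 11≤31).
S6: not dominated (best lease).
S7: not dominated (best highway distance).
S8: dominated by S7 (lease 227≤282, highway distance 4≤9).
S9: dominated by S3 (lease 108≤390, highway distance 11≤12).
Pareto-optimal: S3, S6, S7 → 3.

3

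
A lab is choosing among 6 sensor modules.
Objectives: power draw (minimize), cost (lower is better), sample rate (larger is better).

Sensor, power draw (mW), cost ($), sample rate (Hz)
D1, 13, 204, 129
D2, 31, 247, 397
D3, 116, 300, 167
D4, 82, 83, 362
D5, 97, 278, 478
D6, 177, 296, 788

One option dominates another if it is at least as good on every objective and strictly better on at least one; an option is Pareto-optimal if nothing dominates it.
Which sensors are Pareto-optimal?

D1: not dominated (best power draw).
D2: not dominated.
D3: dominated by D2 (power draw 31≤116, cost 247≤300, sample rate 397≥167).
D4: not dominated (best cost).
D5: not dominated.
D6: not dominated (best sample rate).

D1, D2, D4, D5, D6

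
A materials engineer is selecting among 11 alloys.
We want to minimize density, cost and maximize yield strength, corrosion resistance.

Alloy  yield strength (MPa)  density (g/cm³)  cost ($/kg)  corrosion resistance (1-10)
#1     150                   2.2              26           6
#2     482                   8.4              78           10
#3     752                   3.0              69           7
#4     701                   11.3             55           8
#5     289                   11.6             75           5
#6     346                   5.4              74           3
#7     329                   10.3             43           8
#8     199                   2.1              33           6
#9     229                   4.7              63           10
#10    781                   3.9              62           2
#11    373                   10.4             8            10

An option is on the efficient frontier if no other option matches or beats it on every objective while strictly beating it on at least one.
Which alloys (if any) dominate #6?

#3

#3: yield strength 752≥346, density 3.0≤5.4, cost 69≤74, corrosion resistance 7≥3 — dominates #6.
Others (#1, #2, #4, #5, #7, #8, #9, #10, #11) are each worse than #6 on at least one objective.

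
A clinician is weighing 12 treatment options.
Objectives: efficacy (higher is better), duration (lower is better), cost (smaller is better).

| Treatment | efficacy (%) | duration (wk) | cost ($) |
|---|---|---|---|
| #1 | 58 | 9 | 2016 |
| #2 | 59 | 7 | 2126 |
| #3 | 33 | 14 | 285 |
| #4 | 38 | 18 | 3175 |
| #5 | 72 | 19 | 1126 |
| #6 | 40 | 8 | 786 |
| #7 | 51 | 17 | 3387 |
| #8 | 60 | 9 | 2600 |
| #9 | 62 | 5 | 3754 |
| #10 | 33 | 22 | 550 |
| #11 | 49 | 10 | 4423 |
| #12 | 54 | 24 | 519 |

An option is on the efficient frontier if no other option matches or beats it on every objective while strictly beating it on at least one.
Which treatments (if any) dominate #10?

#3: efficacy 33≥33, duration 14≤22, cost 285≤550 — dominates #10.
Others (#1, #2, #4, #5, #6, #7, #8, #9, #11, #12) are each worse than #10 on at least one objective.

#3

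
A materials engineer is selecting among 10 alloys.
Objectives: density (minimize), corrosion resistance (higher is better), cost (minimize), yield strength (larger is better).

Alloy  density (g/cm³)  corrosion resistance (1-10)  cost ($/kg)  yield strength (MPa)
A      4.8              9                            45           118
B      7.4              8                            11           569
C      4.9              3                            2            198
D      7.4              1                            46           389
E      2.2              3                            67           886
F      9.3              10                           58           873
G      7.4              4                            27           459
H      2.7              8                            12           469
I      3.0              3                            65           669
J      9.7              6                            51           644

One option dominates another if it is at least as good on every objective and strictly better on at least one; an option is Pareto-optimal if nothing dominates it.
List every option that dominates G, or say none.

B, H

B: density 7.4≤7.4, corrosion resistance 8≥4, cost 11≤27, yield strength 569≥459 — dominates G.
H: density 2.7≤7.4, corrosion resistance 8≥4, cost 12≤27, yield strength 469≥459 — dominates G.
Others (A, C, D, E, F, I, J) are each worse than G on at least one objective.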